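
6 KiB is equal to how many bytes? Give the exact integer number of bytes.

6,144 bytes

6 × 1,024 = 6,144 bytes  (1 KiB = 2^10 bytes)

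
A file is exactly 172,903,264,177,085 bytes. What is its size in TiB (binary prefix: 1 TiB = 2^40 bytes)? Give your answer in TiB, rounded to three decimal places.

157.255 TiB

172,903,264,177,085 bytes given.
1 TiB = 2^40 bytes = 1,099,511,627,776 bytes
172,903,264,177,085 / 1,099,511,627,776 = 157.255 TiB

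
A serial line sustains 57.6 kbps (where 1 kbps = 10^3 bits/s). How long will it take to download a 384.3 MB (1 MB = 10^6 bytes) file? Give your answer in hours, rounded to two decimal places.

14.83 hours

384.3 MB = 384,300,000 bytes = 3,074,400,000 bits
57.6 kbps = 57,600 bits/s
time = 3,074,400,000 / 57,600 = 53,375.0000 s
53,375.0000 s / 3600 = 14.83 hours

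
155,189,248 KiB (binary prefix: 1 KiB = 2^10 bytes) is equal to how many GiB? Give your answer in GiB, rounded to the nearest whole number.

155,189,248 KiB = 155,189,248 × 2^10 bytes = 158,913,789,952 bytes
1 GiB = 2^30 bytes = 1,073,741,824 bytes
158,913,789,952 / 1,073,741,824 = 148 GiB

148 GiB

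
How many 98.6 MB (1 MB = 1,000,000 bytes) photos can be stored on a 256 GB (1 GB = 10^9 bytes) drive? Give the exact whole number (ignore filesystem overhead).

Capacity: 256 GB = 256,000,000,000 bytes
Per item: 98.6 MB = 98,600,000 bytes
⌊256,000,000,000 / 98,600,000⌋ = 2,596

2,596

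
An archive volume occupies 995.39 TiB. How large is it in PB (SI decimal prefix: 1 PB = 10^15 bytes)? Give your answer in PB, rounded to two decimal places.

995.39 TiB = 995.39 × 2^40 bytes = 1,094,442,879,171,952.64 bytes
1 PB = 10^15 bytes = 1,000,000,000,000,000 bytes
1,094,442,879,171,952.64 / 1,000,000,000,000,000 = 1.09 PB

1.09 PB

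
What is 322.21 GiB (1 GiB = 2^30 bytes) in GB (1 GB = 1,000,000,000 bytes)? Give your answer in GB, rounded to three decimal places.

322.21 GiB = 322.21 × 2^30 bytes = 345,970,353,111.04 bytes
1 GB = 10^9 bytes = 1,000,000,000 bytes
345,970,353,111.04 / 1,000,000,000 = 345.970 GB

345.970 GB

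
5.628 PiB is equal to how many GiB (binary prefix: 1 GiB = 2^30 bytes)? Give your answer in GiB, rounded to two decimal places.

5,901,385.73 GiB

5.628 PiB × 1,125,899,906,842,624 bytes/PiB = 6,336,564,675,710,287.872 bytes
1 GiB = 1,073,741,824 bytes
6,336,564,675,710,287.872 / 1,073,741,824 = 5,901,385.73 GiB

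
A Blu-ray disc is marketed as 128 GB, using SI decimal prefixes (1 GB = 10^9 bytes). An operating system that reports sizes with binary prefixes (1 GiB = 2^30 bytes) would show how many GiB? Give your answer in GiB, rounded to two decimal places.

128 GB = 128 × 10^9 bytes = 128,000,000,000 bytes
1 GiB = 1,073,741,824 bytes
128,000,000,000 / 1,073,741,824 = 119.21 GiB

119.21 GiB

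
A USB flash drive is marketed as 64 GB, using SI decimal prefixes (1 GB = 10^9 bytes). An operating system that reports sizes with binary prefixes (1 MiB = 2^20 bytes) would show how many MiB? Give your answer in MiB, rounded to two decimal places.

64 GB = 64 × 10^9 bytes = 64,000,000,000 bytes
1 MiB = 1,048,576 bytes
64,000,000,000 / 1,048,576 = 61,035.16 MiB

61,035.16 MiB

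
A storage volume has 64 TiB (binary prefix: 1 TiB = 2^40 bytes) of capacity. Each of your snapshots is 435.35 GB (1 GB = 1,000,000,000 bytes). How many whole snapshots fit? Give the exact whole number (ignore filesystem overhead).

Capacity: 64 TiB = 70,368,744,177,664 bytes
Per item: 435.35 GB = 435,350,000,000 bytes
⌊70,368,744,177,664 / 435,350,000,000⌋ = 161

161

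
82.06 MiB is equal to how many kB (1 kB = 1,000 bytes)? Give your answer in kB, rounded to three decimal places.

82.06 MiB = 82.06 × 2^20 bytes = 86,046,146.56 bytes
1 kB = 1,000 bytes
86,046,146.56 / 1,000 = 86,046.147 kB

86,046.147 kB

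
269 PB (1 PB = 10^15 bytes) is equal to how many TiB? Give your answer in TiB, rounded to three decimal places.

269 PB = 269 × 10^15 bytes = 269,000,000,000,000,000 bytes
1 TiB = 1,099,511,627,776 bytes
269,000,000,000,000,000 / 1,099,511,627,776 = 244,654.075 TiB

244,654.075 TiB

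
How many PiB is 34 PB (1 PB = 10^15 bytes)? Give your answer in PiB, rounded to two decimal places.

34 PB = 34 × 10^15 bytes = 34,000,000,000,000,000 bytes
1 PiB = 1,125,899,906,842,624 bytes
34,000,000,000,000,000 / 1,125,899,906,842,624 = 30.20 PiB

30.20 PiB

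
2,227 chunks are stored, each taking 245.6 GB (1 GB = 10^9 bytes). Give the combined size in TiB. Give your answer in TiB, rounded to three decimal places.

Total = 2,227 × 245.6 GB = 546951.2 GB
= 546951.2 × 1,000,000,000 bytes = 546,951,200,000,000 bytes
1 TiB = 1,099,511,627,776 bytes
546,951,200,000,000 / 1,099,511,627,776 = 497.449 TiB

497.449 TiB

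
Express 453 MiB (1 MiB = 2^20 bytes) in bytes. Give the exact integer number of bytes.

475,004,928 bytes

453 × 1,048,576 = 475,004,928 bytes  (1 MiB = 2^20 bytes)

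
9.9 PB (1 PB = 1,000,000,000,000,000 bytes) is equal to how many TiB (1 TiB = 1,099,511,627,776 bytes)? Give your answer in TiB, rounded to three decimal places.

9.9 PB × 1,000,000,000,000,000 bytes/PB = 9,900,000,000,000,000 bytes
1 TiB = 1,099,511,627,776 bytes
9,900,000,000,000,000 / 1,099,511,627,776 = 9,003.998 TiB

9,003.998 TiB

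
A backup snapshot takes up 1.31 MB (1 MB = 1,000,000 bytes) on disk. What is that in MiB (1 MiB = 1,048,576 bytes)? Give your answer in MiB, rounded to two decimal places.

1.31 MB × 1,000,000 bytes/MB = 1,310,000 bytes
1 MiB = 1,048,576 bytes
1,310,000 / 1,048,576 = 1.25 MiB

1.25 MiB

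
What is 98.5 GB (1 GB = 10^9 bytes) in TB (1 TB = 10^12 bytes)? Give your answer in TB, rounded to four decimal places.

0.0985 TB

98.5 GB = 98.5 × 10^9 bytes = 98,500,000,000 bytes
1 TB = 1,000,000,000,000 bytes
98,500,000,000 / 1,000,000,000,000 = 0.0985 TB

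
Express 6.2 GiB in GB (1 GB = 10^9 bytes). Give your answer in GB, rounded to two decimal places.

6.2 GiB × 1,073,741,824 bytes/GiB = 6,657,199,308.8 bytes
1 GB = 1,000,000,000 bytes
6,657,199,308.8 / 1,000,000,000 = 6.66 GB

6.66 GB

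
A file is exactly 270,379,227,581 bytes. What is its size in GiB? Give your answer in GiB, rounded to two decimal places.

251.81 GiB

270,379,227,581 bytes given.
1 GiB = 2^30 bytes = 1,073,741,824 bytes
270,379,227,581 / 1,073,741,824 = 251.81 GiB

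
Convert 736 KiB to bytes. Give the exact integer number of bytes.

753,664 bytes

736 × 1,024 = 753,664 bytes  (1 KiB = 2^10 bytes)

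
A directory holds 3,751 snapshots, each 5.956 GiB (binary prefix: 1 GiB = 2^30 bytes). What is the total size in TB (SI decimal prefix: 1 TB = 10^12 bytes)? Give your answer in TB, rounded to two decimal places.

Total = 3,751 × 5.956 GiB = 22340.956 GiB
= 22340.956 × 1,073,741,824 bytes = 23,988,418,845,343.744 bytes
1 TB = 1,000,000,000,000 bytes
23,988,418,845,343.744 / 1,000,000,000,000 = 23.99 TB

23.99 TB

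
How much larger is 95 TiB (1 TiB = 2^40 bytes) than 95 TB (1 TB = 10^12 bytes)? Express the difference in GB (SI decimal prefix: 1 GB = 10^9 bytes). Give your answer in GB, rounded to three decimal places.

9,453.605 GB

95 TiB = 95 × 1,099,511,627,776 = 104,453,604,638,720 bytes
95 TB = 95 × 1,000,000,000,000 = 95,000,000,000,000 bytes
difference = 9,453,604,638,720 bytes
9,453,604,638,720 / 1,000,000,000 = 9,453.605 GB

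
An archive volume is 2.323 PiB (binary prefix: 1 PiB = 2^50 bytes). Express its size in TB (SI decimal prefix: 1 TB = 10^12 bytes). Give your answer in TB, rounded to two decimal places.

2,615.47 TB

2.323 PiB × 1,125,899,906,842,624 bytes/PiB = 2,615,465,483,595,415.552 bytes
1 TB = 1,000,000,000,000 bytes
2,615,465,483,595,415.552 / 1,000,000,000,000 = 2,615.47 TB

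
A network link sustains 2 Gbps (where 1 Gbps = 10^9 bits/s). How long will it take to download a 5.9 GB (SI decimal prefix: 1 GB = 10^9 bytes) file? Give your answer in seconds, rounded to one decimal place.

5.9 GB = 5,900,000,000 bytes = 47,200,000,000 bits
2 Gbps = 2,000,000,000 bits/s
time = 47,200,000,000 / 2,000,000,000 = 23.6 s

23.6 seconds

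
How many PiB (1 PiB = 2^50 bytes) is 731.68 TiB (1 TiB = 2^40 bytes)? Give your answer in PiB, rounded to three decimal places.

0.715 PiB

731.68 TiB = 731.68 × 2^40 bytes = 804,490,667,811,143.68 bytes
1 PiB = 2^50 bytes = 1,125,899,906,842,624 bytes
804,490,667,811,143.68 / 1,125,899,906,842,624 = 0.715 PiB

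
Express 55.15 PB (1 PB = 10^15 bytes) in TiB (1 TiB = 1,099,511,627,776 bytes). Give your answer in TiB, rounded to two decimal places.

55.15 PB = 55.15 × 10^15 bytes = 55,150,000,000,000,000 bytes
1 TiB = 2^40 bytes = 1,099,511,627,776 bytes
55,150,000,000,000,000 / 1,099,511,627,776 = 50,158.63 TiB

50,158.63 TiB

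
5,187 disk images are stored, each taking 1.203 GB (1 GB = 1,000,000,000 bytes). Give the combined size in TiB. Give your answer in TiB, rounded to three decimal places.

5.675 TiB

Total = 5,187 × 1.203 GB = 6239.961 GB
= 6239.961 × 1,000,000,000 bytes = 6,239,961,000,000 bytes
1 TiB = 1,099,511,627,776 bytes
6,239,961,000,000 / 1,099,511,627,776 = 5.675 TiB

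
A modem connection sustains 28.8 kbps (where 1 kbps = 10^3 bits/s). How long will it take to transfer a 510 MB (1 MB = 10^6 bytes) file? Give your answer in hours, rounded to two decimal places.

510 MB = 510,000,000 bytes = 4,080,000,000 bits
28.8 kbps = 28,800 bits/s
time = 4,080,000,000 / 28,800 = 141,666.6667 s
141,666.6667 s / 3600 = 39.35 hours

39.35 hours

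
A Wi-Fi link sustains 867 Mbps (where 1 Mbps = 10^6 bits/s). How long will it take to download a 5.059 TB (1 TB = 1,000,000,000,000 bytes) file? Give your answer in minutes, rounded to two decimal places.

5.059 TB = 5,059,000,000,000 bytes = 40,472,000,000,000 bits
867 Mbps = 867,000,000 bits/s
time = 40,472,000,000,000 / 867,000,000 = 46,680.507 s
46,680.507 s / 60 = 778.01 minutes

778.01 minutes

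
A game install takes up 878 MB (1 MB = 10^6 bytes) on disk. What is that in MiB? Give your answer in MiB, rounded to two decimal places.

837.33 MiB

878 MB = 878 × 10^6 bytes = 878,000,000 bytes
1 MiB = 2^20 bytes = 1,048,576 bytes
878,000,000 / 1,048,576 = 837.33 MiB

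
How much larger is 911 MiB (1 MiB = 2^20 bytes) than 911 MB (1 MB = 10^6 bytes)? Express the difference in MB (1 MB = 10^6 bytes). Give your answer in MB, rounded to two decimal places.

44.25 MB

911 MiB = 911 × 1,048,576 = 955,252,736 bytes
911 MB = 911 × 1,000,000 = 911,000,000 bytes
difference = 44,252,736 bytes
44,252,736 / 1,000,000 = 44.25 MB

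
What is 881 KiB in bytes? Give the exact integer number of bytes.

902,144 bytes

881 × 1,024 = 902,144 bytes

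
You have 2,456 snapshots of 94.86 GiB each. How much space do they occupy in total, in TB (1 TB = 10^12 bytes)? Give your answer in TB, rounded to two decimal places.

250.16 TB

Total = 2,456 × 94.86 GiB = 232976.16 GiB
= 232976.16 × 1,073,741,824 bytes = 250,156,246,986,915.84 bytes
1 TB = 1,000,000,000,000 bytes
250,156,246,986,915.84 / 1,000,000,000,000 = 250.16 TB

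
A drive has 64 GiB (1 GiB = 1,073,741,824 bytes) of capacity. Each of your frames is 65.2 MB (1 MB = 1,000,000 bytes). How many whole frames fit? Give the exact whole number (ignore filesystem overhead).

Capacity: 64 GiB = 68,719,476,736 bytes
Per item: 65.2 MB = 65,200,000 bytes
⌊68,719,476,736 / 65,200,000⌋ = 1,053

1,053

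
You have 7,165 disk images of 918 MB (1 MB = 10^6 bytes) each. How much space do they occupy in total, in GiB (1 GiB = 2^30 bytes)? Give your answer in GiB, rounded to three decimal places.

Total = 7,165 × 918 MB = 6,577,470 MB
= 6,577,470 × 1,000,000 bytes = 6,577,470,000,000 bytes
1 GiB = 1,073,741,824 bytes
6,577,470,000,000 / 1,073,741,824 = 6,125.746 GiB

6,125.746 GiB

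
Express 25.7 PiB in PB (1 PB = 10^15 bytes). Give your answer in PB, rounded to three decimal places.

28.936 PB

25.7 PiB × 1,125,899,906,842,624 bytes/PiB = 28,935,627,605,855,436.8 bytes
1 PB = 1,000,000,000,000,000 bytes
28,935,627,605,855,436.8 / 1,000,000,000,000,000 = 28.936 PB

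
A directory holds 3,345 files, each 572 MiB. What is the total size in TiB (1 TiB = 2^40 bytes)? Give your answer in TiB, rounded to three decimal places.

1.825 TiB

Total = 3,345 × 572 MiB = 1,913,340 MiB
= 1,913,340 × 1,048,576 bytes = 2,006,282,403,840 bytes
1 TiB = 1,099,511,627,776 bytes
2,006,282,403,840 / 1,099,511,627,776 = 1.825 TiB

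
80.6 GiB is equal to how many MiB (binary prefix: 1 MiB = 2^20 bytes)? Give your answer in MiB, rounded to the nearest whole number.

82,534 MiB

80.6 GiB = 80.6 × 2^30 bytes = 86,543,591,014.4 bytes
1 MiB = 1,048,576 bytes
86,543,591,014.4 / 1,048,576 = 82,534 MiB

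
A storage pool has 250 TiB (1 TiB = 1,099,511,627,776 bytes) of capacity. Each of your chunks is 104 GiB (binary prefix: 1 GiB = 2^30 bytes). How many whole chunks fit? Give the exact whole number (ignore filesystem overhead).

Capacity: 250 TiB = 274,877,906,944,000 bytes
Per item: 104 GiB = 111,669,149,696 bytes
⌊274,877,906,944,000 / 111,669,149,696⌋ = 2,461

2,461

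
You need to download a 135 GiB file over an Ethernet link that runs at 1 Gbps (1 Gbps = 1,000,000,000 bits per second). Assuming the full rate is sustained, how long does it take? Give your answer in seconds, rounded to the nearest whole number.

135 GiB = 144,955,146,240 bytes = 1,159,641,169,920 bits
1 Gbps = 1,000,000,000 bits/s
time = 1,159,641,169,920 / 1,000,000,000 = 1,160 s

1,160 seconds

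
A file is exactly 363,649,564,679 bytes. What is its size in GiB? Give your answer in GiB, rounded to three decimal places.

338.675 GiB

363,649,564,679 bytes given.
1 GiB = 2^30 bytes = 1,073,741,824 bytes
363,649,564,679 / 1,073,741,824 = 338.675 GiB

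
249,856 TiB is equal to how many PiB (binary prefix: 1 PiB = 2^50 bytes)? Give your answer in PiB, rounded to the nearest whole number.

244 PiB

249,856 TiB = 249,856 × 2^40 bytes = 274,719,577,269,600,256 bytes
1 PiB = 2^50 bytes = 1,125,899,906,842,624 bytes
274,719,577,269,600,256 / 1,125,899,906,842,624 = 244 PiB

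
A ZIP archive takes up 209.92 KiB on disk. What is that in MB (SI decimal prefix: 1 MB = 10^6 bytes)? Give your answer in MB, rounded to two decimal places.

0.21 MB

209.92 KiB = 209.92 × 2^10 bytes = 214,958.08 bytes
1 MB = 1,000,000 bytes
214,958.08 / 1,000,000 = 0.21 MB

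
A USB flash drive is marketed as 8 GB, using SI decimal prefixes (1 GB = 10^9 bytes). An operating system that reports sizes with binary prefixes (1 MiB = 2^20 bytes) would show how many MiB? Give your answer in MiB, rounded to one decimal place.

8 GB = 8 × 10^9 bytes = 8,000,000,000 bytes
1 MiB = 1,048,576 bytes
8,000,000,000 / 1,048,576 = 7,629.4 MiB

7,629.4 MiB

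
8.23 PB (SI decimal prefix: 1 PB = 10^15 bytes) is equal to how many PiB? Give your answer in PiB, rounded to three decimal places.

7.310 PiB

8.23 PB × 1,000,000,000,000,000 bytes/PB = 8,230,000,000,000,000 bytes
1 PiB = 2^50 bytes = 1,125,899,906,842,624 bytes
8,230,000,000,000,000 / 1,125,899,906,842,624 = 7.310 PiB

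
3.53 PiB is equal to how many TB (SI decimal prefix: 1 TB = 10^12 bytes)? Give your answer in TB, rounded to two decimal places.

3.53 PiB × 1,125,899,906,842,624 bytes/PiB = 3,974,426,671,154,462.72 bytes
1 TB = 1,000,000,000,000 bytes
3,974,426,671,154,462.72 / 1,000,000,000,000 = 3,974.43 TB

3,974.43 TB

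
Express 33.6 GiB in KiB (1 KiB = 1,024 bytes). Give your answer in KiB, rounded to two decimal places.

33.6 GiB = 33.6 × 2^30 bytes = 36,077,725,286.4 bytes
1 KiB = 1,024 bytes
36,077,725,286.4 / 1,024 = 35,232,153.60 KiB

35,232,153.60 KiB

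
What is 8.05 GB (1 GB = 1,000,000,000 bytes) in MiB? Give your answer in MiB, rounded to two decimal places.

7,677.08 MiB

8.05 GB = 8.05 × 10^9 bytes = 8,050,000,000 bytes
1 MiB = 2^20 bytes = 1,048,576 bytes
8,050,000,000 / 1,048,576 = 7,677.08 MiB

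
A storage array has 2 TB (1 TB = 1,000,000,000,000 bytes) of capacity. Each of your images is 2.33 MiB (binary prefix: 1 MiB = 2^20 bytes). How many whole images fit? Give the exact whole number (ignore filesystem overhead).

818,604

Capacity: 2 TB = 2,000,000,000,000 bytes
Per item: 2.33 MiB = 2,443,182.08 bytes
⌊2,000,000,000,000 / 2,443,182.08⌋ = 818,604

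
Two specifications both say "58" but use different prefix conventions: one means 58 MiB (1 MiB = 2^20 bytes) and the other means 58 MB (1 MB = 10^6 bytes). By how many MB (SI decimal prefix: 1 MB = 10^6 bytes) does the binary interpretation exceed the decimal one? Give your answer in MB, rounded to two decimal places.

2.82 MB

58 MiB = 58 × 1,048,576 = 60,817,408 bytes
58 MB = 58 × 1,000,000 = 58,000,000 bytes
difference = 2,817,408 bytes
2,817,408 / 1,000,000 = 2.82 MB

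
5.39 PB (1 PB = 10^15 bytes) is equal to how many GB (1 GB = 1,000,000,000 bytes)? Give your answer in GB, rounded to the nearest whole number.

5,390,000 GB

5.39 PB × 1,000,000,000,000,000 bytes/PB = 5,390,000,000,000,000 bytes
1 GB = 10^9 bytes = 1,000,000,000 bytes
5,390,000,000,000,000 / 1,000,000,000 = 5,390,000 GB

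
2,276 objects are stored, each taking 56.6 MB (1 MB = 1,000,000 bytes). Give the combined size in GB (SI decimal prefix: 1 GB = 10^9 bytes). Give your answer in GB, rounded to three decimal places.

128.822 GB

Total = 2,276 × 56.6 MB = 128821.6 MB
= 128821.6 × 1,000,000 bytes = 128,821,600,000 bytes
1 GB = 1,000,000,000 bytes
128,821,600,000 / 1,000,000,000 = 128.822 GB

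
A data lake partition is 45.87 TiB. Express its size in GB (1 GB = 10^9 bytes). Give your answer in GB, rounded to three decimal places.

50,434.598 GB

45.87 TiB = 45.87 × 2^40 bytes = 50,434,598,366,085.12 bytes
1 GB = 10^9 bytes = 1,000,000,000 bytes
50,434,598,366,085.12 / 1,000,000,000 = 50,434.598 GB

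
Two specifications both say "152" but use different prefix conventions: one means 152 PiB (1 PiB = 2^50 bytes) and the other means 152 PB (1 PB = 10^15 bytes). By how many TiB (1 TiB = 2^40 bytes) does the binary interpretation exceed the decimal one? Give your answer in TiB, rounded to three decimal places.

17,404.805 TiB

152 PiB = 152 × 1,125,899,906,842,624 = 171,136,785,840,078,848 bytes
152 PB = 152 × 1,000,000,000,000,000 = 152,000,000,000,000,000 bytes
difference = 19,136,785,840,078,848 bytes
19,136,785,840,078,848 / 1,099,511,627,776 = 17,404.805 TiB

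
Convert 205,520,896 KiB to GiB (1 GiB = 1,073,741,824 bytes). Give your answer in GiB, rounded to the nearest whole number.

196 GiB

205,520,896 KiB = 205,520,896 × 2^10 bytes = 210,453,397,504 bytes
1 GiB = 1,073,741,824 bytes
210,453,397,504 / 1,073,741,824 = 196 GiB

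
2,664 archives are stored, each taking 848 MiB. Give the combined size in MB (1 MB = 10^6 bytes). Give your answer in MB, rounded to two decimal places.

2,368,808.68 MB

Total = 2,664 × 848 MiB = 2,259,072 MiB
= 2,259,072 × 1,048,576 bytes = 2,368,808,681,472 bytes
1 MB = 1,000,000 bytes
2,368,808,681,472 / 1,000,000 = 2,368,808.68 MB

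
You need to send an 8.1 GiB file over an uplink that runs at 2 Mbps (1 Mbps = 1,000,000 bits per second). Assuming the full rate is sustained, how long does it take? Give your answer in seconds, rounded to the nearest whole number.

34,789 seconds

8.1 GiB = 8,697,308,774.4 bytes = 69,578,470,195.2 bits
2 Mbps = 2,000,000 bits/s
time = 69,578,470,195.2 / 2,000,000 = 34,789 s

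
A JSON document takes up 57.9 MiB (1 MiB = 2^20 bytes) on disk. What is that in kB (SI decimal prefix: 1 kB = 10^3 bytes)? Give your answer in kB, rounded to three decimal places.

57.9 MiB = 57.9 × 2^20 bytes = 60,712,550.4 bytes
1 kB = 1,000 bytes
60,712,550.4 / 1,000 = 60,712.550 kB

60,712.550 kB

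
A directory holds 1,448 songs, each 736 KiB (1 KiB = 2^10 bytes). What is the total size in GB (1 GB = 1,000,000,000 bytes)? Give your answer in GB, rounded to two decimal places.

1.09 GB

Total = 1,448 × 736 KiB = 1,065,728 KiB
= 1,065,728 × 1,024 bytes = 1,091,305,472 bytes
1 GB = 1,000,000,000 bytes
1,091,305,472 / 1,000,000,000 = 1.09 GB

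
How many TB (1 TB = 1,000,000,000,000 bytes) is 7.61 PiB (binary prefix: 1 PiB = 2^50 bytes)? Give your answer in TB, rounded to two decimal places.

7.61 PiB = 7.61 × 2^50 bytes = 8,568,098,291,072,368.64 bytes
1 TB = 1,000,000,000,000 bytes
8,568,098,291,072,368.64 / 1,000,000,000,000 = 8,568.10 TB

8,568.10 TB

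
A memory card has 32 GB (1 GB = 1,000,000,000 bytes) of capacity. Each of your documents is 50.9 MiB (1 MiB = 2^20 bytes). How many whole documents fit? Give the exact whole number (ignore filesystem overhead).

599

Capacity: 32 GB = 32,000,000,000 bytes
Per item: 50.9 MiB = 53,372,518.4 bytes
⌊32,000,000,000 / 53,372,518.4⌋ = 599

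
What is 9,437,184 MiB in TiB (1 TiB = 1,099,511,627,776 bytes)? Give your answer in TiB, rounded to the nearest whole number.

9 TiB

9,437,184 MiB = 9,437,184 × 2^20 bytes = 9,895,604,649,984 bytes
1 TiB = 1,099,511,627,776 bytes
9,895,604,649,984 / 1,099,511,627,776 = 9 TiB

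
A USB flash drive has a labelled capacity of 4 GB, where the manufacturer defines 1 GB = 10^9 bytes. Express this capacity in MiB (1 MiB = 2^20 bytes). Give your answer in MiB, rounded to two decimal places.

3,814.70 MiB

4 GB = 4 × 10^9 bytes = 4,000,000,000 bytes
1 MiB = 2^20 bytes = 1,048,576 bytes
4,000,000,000 / 1,048,576 = 3,814.70 MiB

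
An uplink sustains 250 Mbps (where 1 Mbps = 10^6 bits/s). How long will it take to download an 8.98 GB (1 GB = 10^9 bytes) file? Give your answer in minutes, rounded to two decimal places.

8.98 GB = 8,980,000,000 bytes = 71,840,000,000 bits
250 Mbps = 250,000,000 bits/s
time = 71,840,000,000 / 250,000,000 = 287.360 s
287.360 s / 60 = 4.79 minutes

4.79 minutes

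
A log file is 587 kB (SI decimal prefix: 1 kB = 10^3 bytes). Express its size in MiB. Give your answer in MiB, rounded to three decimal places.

0.560 MiB

587 kB = 587 × 10^3 bytes = 587,000 bytes
1 MiB = 1,048,576 bytes
587,000 / 1,048,576 = 0.560 MiB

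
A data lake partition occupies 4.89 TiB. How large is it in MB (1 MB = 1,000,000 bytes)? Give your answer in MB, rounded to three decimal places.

5,376,611.860 MB

4.89 TiB = 4.89 × 2^40 bytes = 5,376,611,859,824.64 bytes
1 MB = 1,000,000 bytes
5,376,611,859,824.64 / 1,000,000 = 5,376,611.860 MB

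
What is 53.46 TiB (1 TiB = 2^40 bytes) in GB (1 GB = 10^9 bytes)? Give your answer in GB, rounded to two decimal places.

58,779.89 GB

53.46 TiB = 53.46 × 2^40 bytes = 58,779,891,620,904.96 bytes
1 GB = 10^9 bytes = 1,000,000,000 bytes
58,779,891,620,904.96 / 1,000,000,000 = 58,779.89 GB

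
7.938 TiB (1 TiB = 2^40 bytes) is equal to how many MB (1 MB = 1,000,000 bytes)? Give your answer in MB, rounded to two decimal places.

7.938 TiB = 7.938 × 2^40 bytes = 8,727,923,301,285.888 bytes
1 MB = 1,000,000 bytes
8,727,923,301,285.888 / 1,000,000 = 8,727,923.30 MB

8,727,923.30 MB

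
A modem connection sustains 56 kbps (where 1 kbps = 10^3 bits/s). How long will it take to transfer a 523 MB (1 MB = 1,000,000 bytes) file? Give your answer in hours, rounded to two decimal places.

523 MB = 523,000,000 bytes = 4,184,000,000 bits
56 kbps = 56,000 bits/s
time = 4,184,000,000 / 56,000 = 74,714.2857 s
74,714.2857 s / 3600 = 20.75 hours

20.75 hours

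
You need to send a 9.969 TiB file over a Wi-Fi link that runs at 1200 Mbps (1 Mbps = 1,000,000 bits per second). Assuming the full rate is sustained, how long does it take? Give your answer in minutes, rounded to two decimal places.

9.969 TiB = 10,961,031,417,298.944 bytes = 87,688,251,338,391.552 bits
1200 Mbps = 1,200,000,000 bits/s
time = 87,688,251,338,391.552 / 1,200,000,000 = 73,073.543 s
73,073.543 s / 60 = 1,217.89 minutes

1,217.89 minutes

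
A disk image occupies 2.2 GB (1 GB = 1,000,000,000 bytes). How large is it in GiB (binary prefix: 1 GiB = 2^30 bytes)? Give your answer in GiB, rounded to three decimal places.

2.049 GiB

2.2 GB × 1,000,000,000 bytes/GB = 2,200,000,000 bytes
1 GiB = 2^30 bytes = 1,073,741,824 bytes
2,200,000,000 / 1,073,741,824 = 2.049 GiB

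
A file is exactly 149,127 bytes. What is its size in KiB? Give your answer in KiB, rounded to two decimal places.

149,127 bytes given.
1 KiB = 2^10 bytes = 1,024 bytes
149,127 / 1,024 = 145.63 KiB

145.63 KiB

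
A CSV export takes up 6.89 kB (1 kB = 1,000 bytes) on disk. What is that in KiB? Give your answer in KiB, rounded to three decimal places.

6.89 kB × 1,000 bytes/kB = 6,890 bytes
1 KiB = 1,024 bytes
6,890 / 1,024 = 6.729 KiB

6.729 KiB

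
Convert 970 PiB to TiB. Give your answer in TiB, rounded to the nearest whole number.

970 PiB × 1,125,899,906,842,624 bytes/PiB = 1,092,122,909,637,345,280 bytes
1 TiB = 1,099,511,627,776 bytes
1,092,122,909,637,345,280 / 1,099,511,627,776 = 993,280 TiB

993,280 TiB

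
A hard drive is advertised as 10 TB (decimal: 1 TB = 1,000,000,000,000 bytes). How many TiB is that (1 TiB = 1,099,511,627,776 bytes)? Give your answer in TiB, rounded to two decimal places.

10 TB = 10 × 10^12 bytes = 10,000,000,000,000 bytes
1 TiB = 1,099,511,627,776 bytes
10,000,000,000,000 / 1,099,511,627,776 = 9.09 TiB

9.09 TiB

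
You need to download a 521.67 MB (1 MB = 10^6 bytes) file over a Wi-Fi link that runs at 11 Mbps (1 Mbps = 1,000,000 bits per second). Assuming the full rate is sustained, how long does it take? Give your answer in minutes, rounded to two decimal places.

6.32 minutes

521.67 MB = 521,670,000 bytes = 4,173,360,000 bits
11 Mbps = 11,000,000 bits/s
time = 4,173,360,000 / 11,000,000 = 379.396 s
379.396 s / 60 = 6.32 minutes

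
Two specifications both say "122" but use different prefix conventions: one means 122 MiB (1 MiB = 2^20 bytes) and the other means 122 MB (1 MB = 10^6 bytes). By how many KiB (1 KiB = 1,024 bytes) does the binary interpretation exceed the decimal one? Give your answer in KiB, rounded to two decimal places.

122 MiB = 122 × 1,048,576 = 127,926,272 bytes
122 MB = 122 × 1,000,000 = 122,000,000 bytes
difference = 5,926,272 bytes
5,926,272 / 1,024 = 5,787.38 KiB

5,787.38 KiB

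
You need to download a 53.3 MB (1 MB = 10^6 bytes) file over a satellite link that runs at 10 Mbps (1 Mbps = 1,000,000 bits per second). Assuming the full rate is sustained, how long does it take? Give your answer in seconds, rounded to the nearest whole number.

43 seconds

53.3 MB = 53,300,000 bytes = 426,400,000 bits
10 Mbps = 10,000,000 bits/s
time = 426,400,000 / 10,000,000 = 43 s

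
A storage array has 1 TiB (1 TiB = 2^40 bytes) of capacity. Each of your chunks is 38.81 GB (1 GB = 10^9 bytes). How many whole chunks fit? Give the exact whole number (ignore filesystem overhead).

Capacity: 1 TiB = 1,099,511,627,776 bytes
Per item: 38.81 GB = 38,810,000,000 bytes
⌊1,099,511,627,776 / 38,810,000,000⌋ = 28

28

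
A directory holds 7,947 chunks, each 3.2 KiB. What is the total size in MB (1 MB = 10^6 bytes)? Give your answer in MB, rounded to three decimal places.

Total = 7,947 × 3.2 KiB = 25430.4 KiB
= 25430.4 × 1,024 bytes = 26,040,729.6 bytes
1 MB = 1,000,000 bytes
26,040,729.6 / 1,000,000 = 26.041 MB

26.041 MB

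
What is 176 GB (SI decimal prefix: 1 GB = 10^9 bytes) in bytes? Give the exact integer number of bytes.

176 × 1,000,000,000 = 176,000,000,000 bytes  (1 GB = 10^9 bytes)

176,000,000,000 bytes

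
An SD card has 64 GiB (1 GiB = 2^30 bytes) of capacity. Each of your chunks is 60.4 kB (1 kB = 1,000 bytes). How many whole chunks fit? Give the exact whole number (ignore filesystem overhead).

1,137,739

Capacity: 64 GiB = 68,719,476,736 bytes
Per item: 60.4 kB = 60,400 bytes
⌊68,719,476,736 / 60,400⌋ = 1,137,739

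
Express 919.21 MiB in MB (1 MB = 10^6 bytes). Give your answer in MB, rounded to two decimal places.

963.86 MB

919.21 MiB = 919.21 × 2^20 bytes = 963,861,544.96 bytes
1 MB = 1,000,000 bytes
963,861,544.96 / 1,000,000 = 963.86 MB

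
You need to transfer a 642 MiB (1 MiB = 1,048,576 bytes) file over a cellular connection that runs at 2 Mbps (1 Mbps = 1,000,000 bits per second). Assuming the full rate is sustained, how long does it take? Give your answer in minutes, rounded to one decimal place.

642 MiB = 673,185,792 bytes = 5,385,486,336 bits
2 Mbps = 2,000,000 bits/s
time = 5,385,486,336 / 2,000,000 = 2,692.74 s
2,692.74 s / 60 = 44.9 minutes

44.9 minutes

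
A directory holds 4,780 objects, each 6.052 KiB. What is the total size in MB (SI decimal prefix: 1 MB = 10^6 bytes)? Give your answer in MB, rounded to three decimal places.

Total = 4,780 × 6.052 KiB = 28928.56 KiB
= 28928.56 × 1,024 bytes = 29,622,845.44 bytes
1 MB = 1,000,000 bytes
29,622,845.44 / 1,000,000 = 29.623 MB

29.623 MB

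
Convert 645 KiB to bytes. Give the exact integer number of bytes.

660,480 bytes

645 × 1,024 = 660,480 bytes  (1 KiB = 2^10 bytes)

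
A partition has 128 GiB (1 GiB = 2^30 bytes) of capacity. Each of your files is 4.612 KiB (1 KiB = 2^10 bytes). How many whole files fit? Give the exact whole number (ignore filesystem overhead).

Capacity: 128 GiB = 137,438,953,472 bytes
Per item: 4.612 KiB = 4,722.688 bytes
⌊137,438,953,472 / 4,722.688⌋ = 29,101,849

29,101,849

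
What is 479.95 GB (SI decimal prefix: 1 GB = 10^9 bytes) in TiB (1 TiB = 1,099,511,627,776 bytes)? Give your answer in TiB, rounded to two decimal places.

0.44 TiB

479.95 GB = 479.95 × 10^9 bytes = 479,950,000,000 bytes
1 TiB = 2^40 bytes = 1,099,511,627,776 bytes
479,950,000,000 / 1,099,511,627,776 = 0.44 TiB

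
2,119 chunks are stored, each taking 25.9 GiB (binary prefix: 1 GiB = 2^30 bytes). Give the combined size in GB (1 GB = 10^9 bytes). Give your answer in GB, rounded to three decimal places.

Total = 2,119 × 25.9 GiB = 54882.1 GiB
= 54882.1 × 1,073,741,824 bytes = 58,929,206,158,950.4 bytes
1 GB = 1,000,000,000 bytes
58,929,206,158,950.4 / 1,000,000,000 = 58,929.206 GB

58,929.206 GB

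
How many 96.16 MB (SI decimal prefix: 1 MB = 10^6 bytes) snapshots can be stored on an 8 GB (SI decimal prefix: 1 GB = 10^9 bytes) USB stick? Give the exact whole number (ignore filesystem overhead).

83

Capacity: 8 GB = 8,000,000,000 bytes
Per item: 96.16 MB = 96,160,000 bytes
⌊8,000,000,000 / 96,160,000⌋ = 83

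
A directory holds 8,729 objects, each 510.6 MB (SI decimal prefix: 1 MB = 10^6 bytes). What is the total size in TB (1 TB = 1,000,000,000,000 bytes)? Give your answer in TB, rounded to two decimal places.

4.46 TB

Total = 8,729 × 510.6 MB = 4457027.4 MB
= 4457027.4 × 1,000,000 bytes = 4,457,027,400,000 bytes
1 TB = 1,000,000,000,000 bytes
4,457,027,400,000 / 1,000,000,000,000 = 4.46 TB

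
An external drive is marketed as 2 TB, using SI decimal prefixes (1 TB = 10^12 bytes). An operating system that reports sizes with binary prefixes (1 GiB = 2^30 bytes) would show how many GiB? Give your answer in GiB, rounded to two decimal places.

1,862.65 GiB

2 TB = 2 × 10^12 bytes = 2,000,000,000,000 bytes
1 GiB = 2^30 bytes = 1,073,741,824 bytes
2,000,000,000,000 / 1,073,741,824 = 1,862.65 GiB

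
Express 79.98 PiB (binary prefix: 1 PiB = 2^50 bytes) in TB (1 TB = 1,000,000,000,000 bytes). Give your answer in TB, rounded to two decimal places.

79.98 PiB × 1,125,899,906,842,624 bytes/PiB = 90,049,474,549,273,067.52 bytes
1 TB = 1,000,000,000,000 bytes
90,049,474,549,273,067.52 / 1,000,000,000,000 = 90,049.47 TB

90,049.47 TB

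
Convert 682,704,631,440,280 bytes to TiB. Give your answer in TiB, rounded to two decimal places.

620.92 TiB

682,704,631,440,280 bytes given.
1 TiB = 2^40 bytes = 1,099,511,627,776 bytes
682,704,631,440,280 / 1,099,511,627,776 = 620.92 TiB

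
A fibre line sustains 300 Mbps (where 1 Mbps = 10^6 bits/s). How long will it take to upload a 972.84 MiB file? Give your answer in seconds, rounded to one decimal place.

27.2 seconds

972.84 MiB = 1,020,096,675.84 bytes = 8,160,773,406.72 bits
300 Mbps = 300,000,000 bits/s
time = 8,160,773,406.72 / 300,000,000 = 27.2 s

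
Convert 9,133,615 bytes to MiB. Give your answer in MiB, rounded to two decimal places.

8.71 MiB

9,133,615 bytes given.
1 MiB = 1,048,576 bytes
9,133,615 / 1,048,576 = 8.71 MiB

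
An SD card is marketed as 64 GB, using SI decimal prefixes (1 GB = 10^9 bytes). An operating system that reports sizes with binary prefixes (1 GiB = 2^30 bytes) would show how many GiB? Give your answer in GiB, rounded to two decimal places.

59.60 GiB

64 GB × 1,000,000,000 bytes/GB = 64,000,000,000 bytes
1 GiB = 2^30 bytes = 1,073,741,824 bytes
64,000,000,000 / 1,073,741,824 = 59.60 GiB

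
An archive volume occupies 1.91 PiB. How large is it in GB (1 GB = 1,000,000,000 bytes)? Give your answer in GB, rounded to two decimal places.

1.91 PiB × 1,125,899,906,842,624 bytes/PiB = 2,150,468,822,069,411.84 bytes
1 GB = 1,000,000,000 bytes
2,150,468,822,069,411.84 / 1,000,000,000 = 2,150,468.82 GB

2,150,468.82 GB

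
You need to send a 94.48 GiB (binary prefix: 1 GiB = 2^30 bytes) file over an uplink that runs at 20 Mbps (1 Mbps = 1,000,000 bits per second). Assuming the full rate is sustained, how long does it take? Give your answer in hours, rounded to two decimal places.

94.48 GiB = 101,447,127,531.52 bytes = 811,577,020,252.16 bits
20 Mbps = 20,000,000 bits/s
time = 811,577,020,252.16 / 20,000,000 = 40,578.8510 s
40,578.8510 s / 3600 = 11.27 hours

11.27 hours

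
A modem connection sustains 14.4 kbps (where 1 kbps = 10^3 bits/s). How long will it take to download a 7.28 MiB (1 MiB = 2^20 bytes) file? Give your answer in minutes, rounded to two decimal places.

7.28 MiB = 7,633,633.28 bytes = 61,069,066.24 bits
14.4 kbps = 14,400 bits/s
time = 61,069,066.24 / 14,400 = 4,240.907 s
4,240.907 s / 60 = 70.68 minutes

70.68 minutes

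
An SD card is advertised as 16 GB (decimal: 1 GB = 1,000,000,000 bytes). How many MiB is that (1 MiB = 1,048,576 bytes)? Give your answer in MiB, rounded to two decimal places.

15,258.79 MiB

16 GB × 1,000,000,000 bytes/GB = 16,000,000,000 bytes
1 MiB = 2^20 bytes = 1,048,576 bytes
16,000,000,000 / 1,048,576 = 15,258.79 MiB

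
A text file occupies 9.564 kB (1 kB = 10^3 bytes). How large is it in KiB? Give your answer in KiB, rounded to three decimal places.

9.340 KiB

9.564 kB = 9.564 × 10^3 bytes = 9,564 bytes
1 KiB = 1,024 bytes
9,564 / 1,024 = 9.340 KiB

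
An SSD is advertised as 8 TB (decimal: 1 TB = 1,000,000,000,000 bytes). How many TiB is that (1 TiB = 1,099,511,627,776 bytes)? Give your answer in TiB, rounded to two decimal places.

7.28 TiB

8 TB × 1,000,000,000,000 bytes/TB = 8,000,000,000,000 bytes
1 TiB = 1,099,511,627,776 bytes
8,000,000,000,000 / 1,099,511,627,776 = 7.28 TiB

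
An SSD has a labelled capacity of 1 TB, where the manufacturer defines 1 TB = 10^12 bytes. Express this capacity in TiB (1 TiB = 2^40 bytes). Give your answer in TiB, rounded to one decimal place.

0.9 TiB

1 TB × 1,000,000,000,000 bytes/TB = 1,000,000,000,000 bytes
1 TiB = 2^40 bytes = 1,099,511,627,776 bytes
1,000,000,000,000 / 1,099,511,627,776 = 0.9 TiB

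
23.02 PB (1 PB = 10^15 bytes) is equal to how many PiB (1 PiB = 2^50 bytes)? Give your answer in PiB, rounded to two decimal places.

23.02 PB = 23.02 × 10^15 bytes = 23,020,000,000,000,000 bytes
1 PiB = 1,125,899,906,842,624 bytes
23,020,000,000,000,000 / 1,125,899,906,842,624 = 20.45 PiB

20.45 PiB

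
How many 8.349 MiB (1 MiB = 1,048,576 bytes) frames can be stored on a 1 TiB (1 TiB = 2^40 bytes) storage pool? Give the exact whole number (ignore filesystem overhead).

Capacity: 1 TiB = 1,099,511,627,776 bytes
Per item: 8.349 MiB = 8,754,561.024 bytes
⌊1,099,511,627,776 / 8,754,561.024⌋ = 125,593

125,593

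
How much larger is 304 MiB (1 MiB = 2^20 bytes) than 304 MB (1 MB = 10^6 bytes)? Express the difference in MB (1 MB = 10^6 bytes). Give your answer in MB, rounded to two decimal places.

304 MiB = 304 × 1,048,576 = 318,767,104 bytes
304 MB = 304 × 1,000,000 = 304,000,000 bytes
difference = 14,767,104 bytes
14,767,104 / 1,000,000 = 14.77 MB

14.77 MB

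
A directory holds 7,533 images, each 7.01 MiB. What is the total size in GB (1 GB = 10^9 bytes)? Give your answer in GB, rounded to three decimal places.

Total = 7,533 × 7.01 MiB = 52806.33 MiB
= 52806.33 × 1,048,576 bytes = 55,371,450,286.08 bytes
1 GB = 1,000,000,000 bytes
55,371,450,286.08 / 1,000,000,000 = 55.371 GB

55.371 GB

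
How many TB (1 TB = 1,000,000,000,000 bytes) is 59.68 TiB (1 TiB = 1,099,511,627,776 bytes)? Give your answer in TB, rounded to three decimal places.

59.68 TiB = 59.68 × 2^40 bytes = 65,618,853,945,671.68 bytes
1 TB = 1,000,000,000,000 bytes
65,618,853,945,671.68 / 1,000,000,000,000 = 65.619 TB

65.619 TB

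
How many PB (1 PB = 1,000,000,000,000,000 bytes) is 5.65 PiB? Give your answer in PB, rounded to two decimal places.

5.65 PiB = 5.65 × 2^50 bytes = 6,361,334,473,660,825.6 bytes
1 PB = 10^15 bytes = 1,000,000,000,000,000 bytes
6,361,334,473,660,825.6 / 1,000,000,000,000,000 = 6.36 PB

6.36 PB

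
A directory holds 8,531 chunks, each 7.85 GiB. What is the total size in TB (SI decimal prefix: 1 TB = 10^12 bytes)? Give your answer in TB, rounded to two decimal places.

Total = 8,531 × 7.85 GiB = 66968.35 GiB
= 66968.35 × 1,073,741,824 bytes = 71,906,718,279,270.4 bytes
1 TB = 1,000,000,000,000 bytes
71,906,718,279,270.4 / 1,000,000,000,000 = 71.91 TB

71.91 TB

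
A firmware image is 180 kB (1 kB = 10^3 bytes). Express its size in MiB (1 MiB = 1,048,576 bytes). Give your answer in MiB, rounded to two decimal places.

180 kB = 180 × 10^3 bytes = 180,000 bytes
1 MiB = 2^20 bytes = 1,048,576 bytes
180,000 / 1,048,576 = 0.17 MiB

0.17 MiB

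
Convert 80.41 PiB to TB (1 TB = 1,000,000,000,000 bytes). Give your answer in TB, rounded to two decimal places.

80.41 PiB = 80.41 × 2^50 bytes = 90,533,611,509,215,395.84 bytes
1 TB = 1,000,000,000,000 bytes
90,533,611,509,215,395.84 / 1,000,000,000,000 = 90,533.61 TB

90,533.61 TB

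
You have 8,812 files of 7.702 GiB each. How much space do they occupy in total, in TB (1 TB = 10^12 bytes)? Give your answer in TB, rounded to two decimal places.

72.87 TB

Total = 8,812 × 7.702 GiB = 67870.024 GiB
= 67870.024 × 1,073,741,824 bytes = 72,874,883,364,683.776 bytes
1 TB = 1,000,000,000,000 bytes
72,874,883,364,683.776 / 1,000,000,000,000 = 72.87 TB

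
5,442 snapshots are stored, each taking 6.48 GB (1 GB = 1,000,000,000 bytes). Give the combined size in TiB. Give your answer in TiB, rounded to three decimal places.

Total = 5,442 × 6.48 GB = 35264.16 GB
= 35264.16 × 1,000,000,000 bytes = 35,264,160,000,000 bytes
1 TiB = 1,099,511,627,776 bytes
35,264,160,000,000 / 1,099,511,627,776 = 32.073 TiB

32.073 TiB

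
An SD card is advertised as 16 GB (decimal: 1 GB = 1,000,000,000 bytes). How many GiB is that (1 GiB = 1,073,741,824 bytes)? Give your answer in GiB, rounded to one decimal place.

16 GB = 16 × 10^9 bytes = 16,000,000,000 bytes
1 GiB = 1,073,741,824 bytes
16,000,000,000 / 1,073,741,824 = 14.9 GiB

14.9 GiB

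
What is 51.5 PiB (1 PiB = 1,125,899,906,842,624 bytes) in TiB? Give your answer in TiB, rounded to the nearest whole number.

51.5 PiB × 1,125,899,906,842,624 bytes/PiB = 57,983,845,202,395,136 bytes
1 TiB = 2^40 bytes = 1,099,511,627,776 bytes
57,983,845,202,395,136 / 1,099,511,627,776 = 52,736 TiB

52,736 TiB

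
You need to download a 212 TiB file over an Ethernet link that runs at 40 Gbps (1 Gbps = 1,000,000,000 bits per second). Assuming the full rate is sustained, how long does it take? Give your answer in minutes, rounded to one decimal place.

212 TiB = 233,096,465,088,512 bytes = 1,864,771,720,708,096 bits
40 Gbps = 40,000,000,000 bits/s
time = 1,864,771,720,708,096 / 40,000,000,000 = 46,619.29 s
46,619.29 s / 60 = 777.0 minutes

777.0 minutes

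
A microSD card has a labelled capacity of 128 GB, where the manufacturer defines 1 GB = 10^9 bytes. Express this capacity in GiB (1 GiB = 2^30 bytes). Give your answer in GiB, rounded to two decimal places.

119.21 GiB

128 GB = 128 × 10^9 bytes = 128,000,000,000 bytes
1 GiB = 1,073,741,824 bytes
128,000,000,000 / 1,073,741,824 = 119.21 GiB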